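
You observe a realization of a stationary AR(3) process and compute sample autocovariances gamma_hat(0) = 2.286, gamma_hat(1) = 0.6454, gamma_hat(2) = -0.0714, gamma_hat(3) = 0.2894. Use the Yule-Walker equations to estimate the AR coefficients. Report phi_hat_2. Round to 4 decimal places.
\hat\phi_{2} = -0.1800

The Yule-Walker equations for an AR(p) process read, in matrix form,
  Gamma_p phi = r_p,   with   (Gamma_p)_{ij} = gamma(|i - j|),
                       (r_p)_i = gamma(i),   i,j = 1..p.
Substitute the sample gammas (Toeplitz matrix and right-hand side of size 3):
  Gamma_p = [[2.286, 0.6454, -0.0714], [0.6454, 2.286, 0.6454], [-0.0714, 0.6454, 2.286]]
  r_p     = [0.6454, -0.0714, 0.2894]
Written out (R1..R3):
  (R1) 2.286 phi_1 + 0.6454 phi_2 - 0.0714 phi_3 = 0.6454
  (R2) 0.6454 phi_1 + 2.286 phi_2 + 0.6454 phi_3 = -0.0714
  (R3) -0.0714 phi_1 + 0.6454 phi_2 + 2.286 phi_3 = 0.2894
Gaussian elimination:
  R2 <- R2 - (0.6454/2.286) R1 = R2 - (0.282327) R1:  2.103786 phi_2 + 0.665558 phi_3 = -0.253614
  R3 <- R3 - (-0.0714/2.286) R1 = R3 - (-0.031234) R1:  0.665558 phi_2 + 2.28377 phi_3 = 0.309558
  R3 <- R3 - (0.665558/2.103786) R2 = R3 - (0.316362) R2:  2.073213 phi_3 = 0.389792
Back-substitution:
  phi_hat_3 = 0.389792 / 2.073213 = 0.188014
  phi_hat_2 = (-0.253614 - (0.665558)(0.188014)) / 2.103786 = -0.180032
  phi_hat_1 = (0.6454 - (0.6454)(-0.180032) - (-0.0714)(0.188014)) / 2.286 = 0.339027
So phi_hat = [0.3390, -0.1800, 0.1880].
Therefore phi_hat_2 = -0.1800.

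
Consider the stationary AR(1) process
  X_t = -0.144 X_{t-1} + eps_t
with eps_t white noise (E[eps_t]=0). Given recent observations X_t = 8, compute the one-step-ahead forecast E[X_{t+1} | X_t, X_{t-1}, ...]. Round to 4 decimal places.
E[X_{t+1} \mid \mathcal F_t] = -1.1520

For an AR(p) model X_t = c + sum_i phi_i X_{t-i} + eps_t, the
one-step-ahead conditional mean is
  E[X_{t+1} | X_t, ...] = c + sum_i phi_i X_{t+1-i}.
Substitute known values:
  E[X_{t+1} | ...] = (-0.144) * (8)
                   = -1.1520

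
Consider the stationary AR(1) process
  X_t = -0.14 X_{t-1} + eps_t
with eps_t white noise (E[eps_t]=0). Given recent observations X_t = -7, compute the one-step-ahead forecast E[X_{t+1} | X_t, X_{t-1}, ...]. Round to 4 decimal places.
E[X_{t+1} \mid \mathcal F_t] = 0.9800

For an AR(p) model X_t = c + sum_i phi_i X_{t-i} + eps_t, the
one-step-ahead conditional mean is
  E[X_{t+1} | X_t, ...] = c + sum_i phi_i X_{t+1-i}.
Substitute known values:
  E[X_{t+1} | ...] = (-0.14) * (-7)
                   = 0.9800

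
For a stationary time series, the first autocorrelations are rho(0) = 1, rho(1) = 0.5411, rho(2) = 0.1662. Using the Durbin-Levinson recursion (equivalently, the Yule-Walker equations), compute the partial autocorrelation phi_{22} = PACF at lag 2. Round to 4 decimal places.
\phi_{22} = -0.1790

The PACF at lag k is phi_{kk}, the last component of the solution
to the Yule-Walker system G_k phi = r_k where
  (G_k)_{ij} = rho(|i - j|), (r_k)_i = rho(i), i,j = 1..k.
Equivalently, Durbin-Levinson gives phi_{kk} iteratively:
  phi_{11} = rho(1)
  phi_{kk} = [rho(k) - sum_{j=1..k-1} phi_{k-1,j} rho(k-j)]
            / [1 - sum_{j=1..k-1} phi_{k-1,j} rho(j)],
  phi_{k,j} = phi_{k-1,j} - phi_{kk} phi_{k-1,k-j},  j = 1..k-1.
Step k = 1:
  phi_11 = rho(1) = 0.5411.
Step k = 2:
  phi_22 = [rho(2) - phi_11 rho(1)] / [1 - phi_11 rho(1)] = [0.1662 - (0.5411)(0.5411)] / [1 - (0.5411)(0.5411)]
         = -0.12658921 / 0.70721079 = -0.179.
Therefore phi_{22} = -0.1790.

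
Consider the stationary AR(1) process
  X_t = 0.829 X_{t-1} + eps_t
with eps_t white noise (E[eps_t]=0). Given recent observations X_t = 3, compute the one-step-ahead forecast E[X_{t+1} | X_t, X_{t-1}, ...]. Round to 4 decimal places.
E[X_{t+1} \mid \mathcal F_t] = 2.4870

For an AR(p) model X_t = c + sum_i phi_i X_{t-i} + eps_t, the
one-step-ahead conditional mean is
  E[X_{t+1} | X_t, ...] = c + sum_i phi_i X_{t+1-i}.
Substitute known values:
  E[X_{t+1} | ...] = (0.829) * (3)
                   = 2.4870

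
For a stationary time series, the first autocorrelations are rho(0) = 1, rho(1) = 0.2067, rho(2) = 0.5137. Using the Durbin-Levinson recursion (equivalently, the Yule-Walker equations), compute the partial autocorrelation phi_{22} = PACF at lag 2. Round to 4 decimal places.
\phi_{22} = 0.4920

The PACF at lag k is phi_{kk}, the last component of the solution
to the Yule-Walker system G_k phi = r_k where
  (G_k)_{ij} = rho(|i - j|), (r_k)_i = rho(i), i,j = 1..k.
Equivalently, Durbin-Levinson gives phi_{kk} iteratively:
  phi_{11} = rho(1)
  phi_{kk} = [rho(k) - sum_{j=1..k-1} phi_{k-1,j} rho(k-j)]
            / [1 - sum_{j=1..k-1} phi_{k-1,j} rho(j)],
  phi_{k,j} = phi_{k-1,j} - phi_{kk} phi_{k-1,k-j},  j = 1..k-1.
Step k = 1:
  phi_11 = rho(1) = 0.2067.
Step k = 2:
  phi_22 = [rho(2) - phi_11 rho(1)] / [1 - phi_11 rho(1)] = [0.5137 - (0.2067)(0.2067)] / [1 - (0.2067)(0.2067)]
         = 0.47097511 / 0.95727511 = 0.492.
Therefore phi_{22} = 0.4920.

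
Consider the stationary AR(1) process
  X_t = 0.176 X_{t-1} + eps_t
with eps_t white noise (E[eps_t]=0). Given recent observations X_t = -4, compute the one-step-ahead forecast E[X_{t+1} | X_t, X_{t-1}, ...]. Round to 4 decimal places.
E[X_{t+1} \mid \mathcal F_t] = -0.7040

For an AR(p) model X_t = c + sum_i phi_i X_{t-i} + eps_t, the
one-step-ahead conditional mean is
  E[X_{t+1} | X_t, ...] = c + sum_i phi_i X_{t+1-i}.
Substitute known values:
  E[X_{t+1} | ...] = (0.176) * (-4)
                   = -0.7040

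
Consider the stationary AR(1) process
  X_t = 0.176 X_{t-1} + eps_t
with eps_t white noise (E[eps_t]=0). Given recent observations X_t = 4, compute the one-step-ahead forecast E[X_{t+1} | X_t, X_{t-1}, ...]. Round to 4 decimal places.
E[X_{t+1} \mid \mathcal F_t] = 0.7040

For an AR(p) model X_t = c + sum_i phi_i X_{t-i} + eps_t, the
one-step-ahead conditional mean is
  E[X_{t+1} | X_t, ...] = c + sum_i phi_i X_{t+1-i}.
Substitute known values:
  E[X_{t+1} | ...] = (0.176) * (4)
                   = 0.7040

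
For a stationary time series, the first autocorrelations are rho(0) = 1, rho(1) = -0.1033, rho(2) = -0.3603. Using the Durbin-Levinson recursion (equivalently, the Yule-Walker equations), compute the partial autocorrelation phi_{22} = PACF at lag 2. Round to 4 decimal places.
\phi_{22} = -0.3750

The PACF at lag k is phi_{kk}, the last component of the solution
to the Yule-Walker system G_k phi = r_k where
  (G_k)_{ij} = rho(|i - j|), (r_k)_i = rho(i), i,j = 1..k.
Equivalently, Durbin-Levinson gives phi_{kk} iteratively:
  phi_{11} = rho(1)
  phi_{kk} = [rho(k) - sum_{j=1..k-1} phi_{k-1,j} rho(k-j)]
            / [1 - sum_{j=1..k-1} phi_{k-1,j} rho(j)],
  phi_{k,j} = phi_{k-1,j} - phi_{kk} phi_{k-1,k-j},  j = 1..k-1.
Step k = 1:
  phi_11 = rho(1) = -0.1033.
Step k = 2:
  phi_22 = [rho(2) - phi_11 rho(1)] / [1 - phi_11 rho(1)] = [-0.3603 - (-0.1033)(-0.1033)] / [1 - (-0.1033)(-0.1033)]
         = -0.37097089 / 0.98932911 = -0.375.
Therefore phi_{22} = -0.3750.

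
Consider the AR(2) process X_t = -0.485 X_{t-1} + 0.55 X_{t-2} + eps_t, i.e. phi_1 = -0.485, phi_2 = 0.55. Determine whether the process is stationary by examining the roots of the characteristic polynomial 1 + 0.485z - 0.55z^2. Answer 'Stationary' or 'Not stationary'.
\text{Not stationary}

The AR(p) characteristic polynomial is P(z) = 1 + 0.485z - 0.55z^2.
Stationarity requires all roots to lie outside the unit circle, i.e. |z| > 1 for every root.
Set 1 + (0.485) z + (-0.55) z^2 = 0, i.e. a z^2 + b z + c = 0 with a = -0.55, b = 0.485, c = 1.
Discriminant D = b^2 - 4ac = (0.485)^2 - 4*(-0.55)*1 = 0.235225 - (-2.2) = 2.435225.
D >= 0, so the roots are real: z = (-b +/- sqrt(D)) / (2a) = (-0.485 +/- 1.560521) / (-1.1).
  z_1 = (-0.485 + 1.560521) / (-1.1) = -0.9777,   |z_1| = 0.9777.
  z_2 = (-0.485 - 1.560521) / (-1.1) = 1.8596,   |z_2| = 1.8596.
Moduli of all roots: 0.9777, 1.8596.
All moduli strictly greater than 1? No.
Verdict: Not stationary.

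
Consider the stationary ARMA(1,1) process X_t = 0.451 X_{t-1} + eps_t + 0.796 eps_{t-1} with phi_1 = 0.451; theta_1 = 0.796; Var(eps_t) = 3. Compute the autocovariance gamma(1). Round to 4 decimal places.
\gamma(1) = 6.3821

Multiply the model equation by X_{t-k} and take expectations. With theta_0 = psi_0 = 1 and psi_j the MA(infinity) weights, this gives
  gamma(k) - sum_i phi_i gamma(k-i) = c_k,
  c_k = sigma^2 * sum_{j=k..q} theta_j psi_{j-k}   (c_k = 0 for k > q),
using gamma(-m) = gamma(m).
psi-weights needed (psi_j = theta_j + sum_i phi_i psi_{j-i}):
  psi_1 = theta_1 + phi_1 = 0.796 + (0.451) = 1.247
Right-hand sides:
  c_0 = sigma^2 (1 + theta_1 psi_1) = 3 * (1 + (0.796)(1.247)) = 3 * 1.992612 = 5.977836
  c_1 = sigma^2 theta_1 = 3 * (0.796) = 2.388
  c_2 = 0
Equations for k = 0 and k = 1 (AR order 1):
  gamma(0) = phi_1 gamma(1) + c_0
  gamma(1) = phi_1 gamma(0) + c_1
Substituting the second into the first: gamma(0) (1 - phi_1^2) = c_0 + phi_1 c_1, so
  gamma(0) = (c_0 + phi_1 c_1) / (1 - phi_1^2) = (5.977836 + (0.451)(2.388)) / (1 - (0.451)^2) = 7.054824 / 0.796599 = 8.85618.
  gamma(1) = phi_1 gamma(0) + c_1 = (0.451)(8.85618) + (2.388) = 6.382137.
Therefore gamma(1) = 6.3821 (to 4 decimal places).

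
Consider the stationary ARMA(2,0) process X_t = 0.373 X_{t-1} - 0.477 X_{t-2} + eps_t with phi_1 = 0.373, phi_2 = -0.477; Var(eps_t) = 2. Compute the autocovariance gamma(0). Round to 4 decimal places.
\gamma(0) = 2.7655

Multiply the model equation by X_{t-k} and take expectations. With theta_0 = psi_0 = 1 and psi_j the MA(infinity) weights, this gives
  gamma(k) - sum_i phi_i gamma(k-i) = c_k,
  c_k = sigma^2 * sum_{j=k..q} theta_j psi_{j-k}   (c_k = 0 for k > q),
using gamma(-m) = gamma(m).
Pure AR (q = 0): c_0 = sigma^2 = 2, c_k = 0 for k >= 1.
Equations for k = 0, 1, 2 (AR order 2, c_2 = 0):
  (E0) gamma(0) = phi_1 gamma(1) + phi_2 gamma(2) + c_0
  (E1) gamma(1) = phi_1 gamma(0) + phi_2 gamma(1) + c_1
  (E2) gamma(2) = phi_1 gamma(1) + phi_2 gamma(0)
From (E1): gamma(1) = A gamma(0) + B with
  A = phi_1 / (1 - phi_2) = 0.373 / 1.477 = 0.252539,   B = c_1 / (1 - phi_2) = 0 / 1.477 = 0.
Insert (E2) into (E0): gamma(0) (1 - phi_2^2) = phi_1 (1 + phi_2) gamma(1) + c_0.
  phi_1 (1 + phi_2) = (0.373)(0.523) = 0.195079,   1 - phi_2^2 = 0.772471.
Replace gamma(1) by A gamma(0) + B and collect gamma(0):
  gamma(0) [0.772471 - (0.195079)(0.252539)] = c_0 = 2
  gamma(0) * 0.723206 = 2
  gamma(0) = 2 / 0.723206 = 2.765464.
Therefore gamma(0) = 2.7655 (to 4 decimal places).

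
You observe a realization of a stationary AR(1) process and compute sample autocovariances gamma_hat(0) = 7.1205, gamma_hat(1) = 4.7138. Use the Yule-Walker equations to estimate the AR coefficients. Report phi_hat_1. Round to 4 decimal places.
\hat\phi_{1} = 0.6620

The Yule-Walker equations for an AR(p) process read, in matrix form,
  Gamma_p phi = r_p,   with   (Gamma_p)_{ij} = gamma(|i - j|),
                       (r_p)_i = gamma(i),   i,j = 1..p.
Substitute the sample gammas (Toeplitz matrix and right-hand side of size 1):
  Gamma_p = [[7.1205]]
  r_p     = [4.7138]
With p = 1 this is the single equation gamma(0) phi_1 = gamma(1):
  phi_hat_1 = gamma(1) / gamma(0) = 4.7138 / 7.1205 = 0.6620.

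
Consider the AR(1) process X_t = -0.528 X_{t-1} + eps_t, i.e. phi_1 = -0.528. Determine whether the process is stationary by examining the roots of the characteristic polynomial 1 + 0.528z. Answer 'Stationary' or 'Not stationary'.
\text{Stationary}

The AR(p) characteristic polynomial is P(z) = 1 + 0.528z.
Stationarity requires all roots to lie outside the unit circle, i.e. |z| > 1 for every root.
This is linear in z: 1 + (0.528) z = 0  =>  z = -1/(0.528) = -1.893939,  |z| = 1.893939.
Moduli of all roots: 1.8939.
All moduli strictly greater than 1? Yes.
Verdict: Stationary.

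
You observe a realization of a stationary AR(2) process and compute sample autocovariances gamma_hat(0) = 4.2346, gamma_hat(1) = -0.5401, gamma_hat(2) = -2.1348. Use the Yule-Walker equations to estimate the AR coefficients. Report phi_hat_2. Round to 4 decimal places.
\hat\phi_{2} = -0.5290

The Yule-Walker equations for an AR(p) process read, in matrix form,
  Gamma_p phi = r_p,   with   (Gamma_p)_{ij} = gamma(|i - j|),
                       (r_p)_i = gamma(i),   i,j = 1..p.
Substitute the sample gammas (Toeplitz matrix and right-hand side of size 2):
  Gamma_p = [[4.2346, -0.5401], [-0.5401, 4.2346]]
  r_p     = [-0.5401, -2.1348]
Written out:
  4.2346 phi_1 - 0.5401 phi_2 = -0.5401
  -0.5401 phi_1 + 4.2346 phi_2 = -2.1348
Solve by Cramer's rule:
  det = gamma(0)^2 - gamma(1)^2 = (4.2346)^2 - (-0.5401)^2 = 17.93183716 - 0.29170801 = 17.64012915
  phi_hat_1 = [gamma(1) gamma(0) - gamma(1) gamma(2)] / det = [(-0.5401)(4.2346) - (-0.5401)(-2.1348)] / 17.64012915 = -3.44011294 / 17.64012915 = -0.195
  phi_hat_2 = [gamma(0) gamma(2) - gamma(1)^2] / det = [(4.2346)(-2.1348) - (-0.5401)^2] / 17.64012915 = -9.33173209 / 17.64012915 = -0.529
So phi_hat = [-0.1950, -0.5290].
Therefore phi_hat_2 = -0.5290.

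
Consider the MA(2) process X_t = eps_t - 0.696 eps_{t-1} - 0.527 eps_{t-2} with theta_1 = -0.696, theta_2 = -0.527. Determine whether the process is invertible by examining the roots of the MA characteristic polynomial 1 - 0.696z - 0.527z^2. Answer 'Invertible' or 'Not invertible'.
\text{Not invertible}

The MA(q) characteristic polynomial is P(z) = 1 - 0.696z - 0.527z^2.
Invertibility requires all roots to lie outside the unit circle, i.e. |z| > 1 for every root.
Set 1 + (-0.696) z + (-0.527) z^2 = 0, i.e. a z^2 + b z + c = 0 with a = -0.527, b = -0.696, c = 1.
Discriminant D = b^2 - 4ac = (-0.696)^2 - 4*(-0.527)*1 = 0.484416 - (-2.108) = 2.592416.
D >= 0, so the roots are real: z = (-b +/- sqrt(D)) / (2a) = (0.696 +/- 1.610098) / (-1.054).
  z_1 = (0.696 + 1.610098) / (-1.054) = -2.1879,   |z_1| = 2.1879.
  z_2 = (0.696 - 1.610098) / (-1.054) = 0.8673,   |z_2| = 0.8673.
Moduli of all roots: 2.1879, 0.8673.
All moduli strictly greater than 1? No.
Verdict: Not invertible.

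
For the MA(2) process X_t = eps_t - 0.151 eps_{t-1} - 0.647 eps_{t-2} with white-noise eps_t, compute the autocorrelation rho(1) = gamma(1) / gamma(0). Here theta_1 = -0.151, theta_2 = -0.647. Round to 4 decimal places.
\rho(1) = -0.0370

For an MA(q) process with theta_0 = 1, the autocovariance is
  gamma(k) = sigma^2 * sum_{i=0..q-k} theta_i * theta_{i+k},
and rho(k) = gamma(k) / gamma(0). Sigma^2 cancels.
  numerator   = (1)*(-0.151) + (-0.151)*(-0.647) = -0.053303.
  denominator = (1)^2 + (-0.151)^2 + (-0.647)^2 = 1.44141.
  rho(1) = -0.053303 / 1.44141 = -0.0370.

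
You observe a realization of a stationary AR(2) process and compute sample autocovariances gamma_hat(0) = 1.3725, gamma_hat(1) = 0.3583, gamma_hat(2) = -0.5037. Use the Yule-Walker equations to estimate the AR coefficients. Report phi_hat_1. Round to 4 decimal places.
\hat\phi_{1} = 0.3830

The Yule-Walker equations for an AR(p) process read, in matrix form,
  Gamma_p phi = r_p,   with   (Gamma_p)_{ij} = gamma(|i - j|),
                       (r_p)_i = gamma(i),   i,j = 1..p.
Substitute the sample gammas (Toeplitz matrix and right-hand side of size 2):
  Gamma_p = [[1.3725, 0.3583], [0.3583, 1.3725]]
  r_p     = [0.3583, -0.5037]
Written out:
  1.3725 phi_1 + 0.3583 phi_2 = 0.3583
  0.3583 phi_1 + 1.3725 phi_2 = -0.5037
Solve by Cramer's rule:
  det = gamma(0)^2 - gamma(1)^2 = (1.3725)^2 - (0.3583)^2 = 1.88375625 - 0.12837889 = 1.75537736
  phi_hat_1 = [gamma(1) gamma(0) - gamma(1) gamma(2)] / det = [(0.3583)(1.3725) - (0.3583)(-0.5037)] / 1.75537736 = 0.67224246 / 1.75537736 = 0.383
  phi_hat_2 = [gamma(0) gamma(2) - gamma(1)^2] / det = [(1.3725)(-0.5037) - (0.3583)^2] / 1.75537736 = -0.81970714 / 1.75537736 = -0.467
So phi_hat = [0.3830, -0.4670].
Therefore phi_hat_1 = 0.3830.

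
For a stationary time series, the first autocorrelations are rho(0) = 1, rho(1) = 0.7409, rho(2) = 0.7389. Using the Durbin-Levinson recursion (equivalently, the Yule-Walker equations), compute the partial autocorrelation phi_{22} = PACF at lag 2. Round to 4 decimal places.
\phi_{22} = 0.4212

The PACF at lag k is phi_{kk}, the last component of the solution
to the Yule-Walker system G_k phi = r_k where
  (G_k)_{ij} = rho(|i - j|), (r_k)_i = rho(i), i,j = 1..k.
Equivalently, Durbin-Levinson gives phi_{kk} iteratively:
  phi_{11} = rho(1)
  phi_{kk} = [rho(k) - sum_{j=1..k-1} phi_{k-1,j} rho(k-j)]
            / [1 - sum_{j=1..k-1} phi_{k-1,j} rho(j)],
  phi_{k,j} = phi_{k-1,j} - phi_{kk} phi_{k-1,k-j},  j = 1..k-1.
Step k = 1:
  phi_11 = rho(1) = 0.7409.
Step k = 2:
  phi_22 = [rho(2) - phi_11 rho(1)] / [1 - phi_11 rho(1)] = [0.7389 - (0.7409)(0.7409)] / [1 - (0.7409)(0.7409)]
         = 0.18996719 / 0.45106719 = 0.4212.
Therefore phi_{22} = 0.4212.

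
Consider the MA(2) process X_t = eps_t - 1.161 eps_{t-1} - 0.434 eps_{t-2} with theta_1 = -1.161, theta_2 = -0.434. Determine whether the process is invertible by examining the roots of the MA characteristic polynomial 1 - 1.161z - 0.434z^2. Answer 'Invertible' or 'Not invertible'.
\text{Not invertible}

The MA(q) characteristic polynomial is P(z) = 1 - 1.161z - 0.434z^2.
Invertibility requires all roots to lie outside the unit circle, i.e. |z| > 1 for every root.
Set 1 + (-1.161) z + (-0.434) z^2 = 0, i.e. a z^2 + b z + c = 0 with a = -0.434, b = -1.161, c = 1.
Discriminant D = b^2 - 4ac = (-1.161)^2 - 4*(-0.434)*1 = 1.347921 - (-1.736) = 3.083921.
D >= 0, so the roots are real: z = (-b +/- sqrt(D)) / (2a) = (1.161 +/- 1.75611) / (-0.868).
  z_1 = (1.161 + 1.75611) / (-0.868) = -3.3607,   |z_1| = 3.3607.
  z_2 = (1.161 - 1.75611) / (-0.868) = 0.6856,   |z_2| = 0.6856.
Moduli of all roots: 3.3607, 0.6856.
All moduli strictly greater than 1? No.
Verdict: Not invertible.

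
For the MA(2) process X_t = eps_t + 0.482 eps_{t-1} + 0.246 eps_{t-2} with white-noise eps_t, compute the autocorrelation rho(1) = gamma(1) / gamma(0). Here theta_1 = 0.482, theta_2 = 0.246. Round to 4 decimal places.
\rho(1) = 0.4645

For an MA(q) process with theta_0 = 1, the autocovariance is
  gamma(k) = sigma^2 * sum_{i=0..q-k} theta_i * theta_{i+k},
and rho(k) = gamma(k) / gamma(0). Sigma^2 cancels.
  numerator   = (1)*(0.482) + (0.482)*(0.246) = 0.600572.
  denominator = (1)^2 + (0.482)^2 + (0.246)^2 = 1.29284.
  rho(1) = 0.600572 / 1.29284 = 0.4645.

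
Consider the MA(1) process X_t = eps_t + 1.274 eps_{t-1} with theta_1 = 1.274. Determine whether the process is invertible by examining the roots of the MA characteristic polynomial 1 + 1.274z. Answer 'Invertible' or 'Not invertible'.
\text{Not invertible}

The MA(q) characteristic polynomial is P(z) = 1 + 1.274z.
Invertibility requires all roots to lie outside the unit circle, i.e. |z| > 1 for every root.
This is linear in z: 1 + (1.274) z = 0  =>  z = -1/(1.274) = -0.784929,  |z| = 0.784929.
Moduli of all roots: 0.7849.
All moduli strictly greater than 1? No.
Verdict: Not invertible.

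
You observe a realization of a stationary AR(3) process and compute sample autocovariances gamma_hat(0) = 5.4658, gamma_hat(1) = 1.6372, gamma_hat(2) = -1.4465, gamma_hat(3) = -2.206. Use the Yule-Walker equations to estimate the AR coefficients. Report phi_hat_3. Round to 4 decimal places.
\hat\phi_{3} = -0.2290

The Yule-Walker equations for an AR(p) process read, in matrix form,
  Gamma_p phi = r_p,   with   (Gamma_p)_{ij} = gamma(|i - j|),
                       (r_p)_i = gamma(i),   i,j = 1..p.
Substitute the sample gammas (Toeplitz matrix and right-hand side of size 3):
  Gamma_p = [[5.4658, 1.6372, -1.4465], [1.6372, 5.4658, 1.6372], [-1.4465, 1.6372, 5.4658]]
  r_p     = [1.6372, -1.4465, -2.206]
Written out (R1..R3):
  (R1) 5.4658 phi_1 + 1.6372 phi_2 - 1.4465 phi_3 = 1.6372
  (R2) 1.6372 phi_1 + 5.4658 phi_2 + 1.6372 phi_3 = -1.4465
  (R3) -1.4465 phi_1 + 1.6372 phi_2 + 5.4658 phi_3 = -2.206
Gaussian elimination:
  R2 <- R2 - (1.6372/5.4658) R1 = R2 - (0.299535) R1:  4.975401 phi_2 + 2.070478 phi_3 = -1.936899
  R3 <- R3 - (-1.4465/5.4658) R1 = R3 - (-0.264646) R1:  2.070478 phi_2 + 5.08299 phi_3 = -1.772722
  R3 <- R3 - (2.070478/4.975401) R2 = R3 - (0.416143) R2:  4.221375 phi_3 = -0.966695
Back-substitution:
  phi_hat_3 = -0.966695 / 4.221375 = -0.229
  phi_hat_2 = (-1.936899 - (2.070478)(-0.229)) / 4.975401 = -0.293998
  phi_hat_1 = (1.6372 - (1.6372)(-0.293998) - (-1.4465)(-0.229)) / 5.4658 = 0.326994
So phi_hat = [0.3270, -0.2940, -0.2290].
Therefore phi_hat_3 = -0.2290.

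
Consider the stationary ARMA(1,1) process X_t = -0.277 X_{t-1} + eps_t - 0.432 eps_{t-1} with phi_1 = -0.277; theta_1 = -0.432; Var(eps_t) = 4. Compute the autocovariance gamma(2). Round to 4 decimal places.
\gamma(2) = 0.9527

Multiply the model equation by X_{t-k} and take expectations. With theta_0 = psi_0 = 1 and psi_j the MA(infinity) weights, this gives
  gamma(k) - sum_i phi_i gamma(k-i) = c_k,
  c_k = sigma^2 * sum_{j=k..q} theta_j psi_{j-k}   (c_k = 0 for k > q),
using gamma(-m) = gamma(m).
psi-weights needed (psi_j = theta_j + sum_i phi_i psi_{j-i}):
  psi_1 = theta_1 + phi_1 = -0.432 + (-0.277) = -0.709
Right-hand sides:
  c_0 = sigma^2 (1 + theta_1 psi_1) = 4 * (1 + (-0.432)(-0.709)) = 4 * 1.306288 = 5.225152
  c_1 = sigma^2 theta_1 = 4 * (-0.432) = -1.728
  c_2 = 0
Equations for k = 0 and k = 1 (AR order 1):
  gamma(0) = phi_1 gamma(1) + c_0
  gamma(1) = phi_1 gamma(0) + c_1
Substituting the second into the first: gamma(0) (1 - phi_1^2) = c_0 + phi_1 c_1, so
  gamma(0) = (c_0 + phi_1 c_1) / (1 - phi_1^2) = (5.225152 + (-0.277)(-1.728)) / (1 - (-0.277)^2) = 5.703808 / 0.923271 = 6.177826.
  gamma(1) = phi_1 gamma(0) + c_1 = (-0.277)(6.177826) + (-1.728) = -3.439258.
For k = 2 (> q): gamma(2) = phi_1 gamma(1) = (-0.277)(-3.439258) = 0.952674.
Therefore gamma(2) = 0.9527 (to 4 decimal places).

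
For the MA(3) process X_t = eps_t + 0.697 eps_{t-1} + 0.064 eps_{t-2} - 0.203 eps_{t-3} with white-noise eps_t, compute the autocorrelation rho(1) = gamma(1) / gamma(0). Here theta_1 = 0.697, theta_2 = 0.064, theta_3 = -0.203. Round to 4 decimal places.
\rho(1) = 0.4759

For an MA(q) process with theta_0 = 1, the autocovariance is
  gamma(k) = sigma^2 * sum_{i=0..q-k} theta_i * theta_{i+k},
and rho(k) = gamma(k) / gamma(0). Sigma^2 cancels.
  numerator   = (1)*(0.697) + (0.697)*(0.064) + (0.064)*(-0.203) = 0.728616.
  denominator = (1)^2 + (0.697)^2 + (0.064)^2 + (-0.203)^2 = 1.531114.
  rho(1) = 0.728616 / 1.531114 = 0.4759.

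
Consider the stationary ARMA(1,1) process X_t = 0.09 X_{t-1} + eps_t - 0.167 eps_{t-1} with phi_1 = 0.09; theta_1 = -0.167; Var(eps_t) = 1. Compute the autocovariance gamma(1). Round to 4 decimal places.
\gamma(1) = -0.0765

Multiply the model equation by X_{t-k} and take expectations. With theta_0 = psi_0 = 1 and psi_j the MA(infinity) weights, this gives
  gamma(k) - sum_i phi_i gamma(k-i) = c_k,
  c_k = sigma^2 * sum_{j=k..q} theta_j psi_{j-k}   (c_k = 0 for k > q),
using gamma(-m) = gamma(m).
psi-weights needed (psi_j = theta_j + sum_i phi_i psi_{j-i}):
  psi_1 = theta_1 + phi_1 = -0.167 + (0.09) = -0.077
Right-hand sides:
  c_0 = sigma^2 (1 + theta_1 psi_1) = 1 * (1 + (-0.167)(-0.077)) = 1 * 1.012859 = 1.012859
  c_1 = sigma^2 theta_1 = 1 * (-0.167) = -0.167
  c_2 = 0
Equations for k = 0 and k = 1 (AR order 1):
  gamma(0) = phi_1 gamma(1) + c_0
  gamma(1) = phi_1 gamma(0) + c_1
Substituting the second into the first: gamma(0) (1 - phi_1^2) = c_0 + phi_1 c_1, so
  gamma(0) = (c_0 + phi_1 c_1) / (1 - phi_1^2) = (1.012859 + (0.09)(-0.167)) / (1 - (0.09)^2) = 0.997829 / 0.9919 = 1.005977.
  gamma(1) = phi_1 gamma(0) + c_1 = (0.09)(1.005977) + (-0.167) = -0.076462.
Therefore gamma(1) = -0.0765 (to 4 decimal places).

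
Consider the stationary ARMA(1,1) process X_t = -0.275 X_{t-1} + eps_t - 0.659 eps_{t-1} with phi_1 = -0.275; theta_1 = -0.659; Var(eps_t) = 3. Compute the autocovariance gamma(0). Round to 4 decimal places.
\gamma(0) = 5.8312

Multiply the model equation by X_{t-k} and take expectations. With theta_0 = psi_0 = 1 and psi_j the MA(infinity) weights, this gives
  gamma(k) - sum_i phi_i gamma(k-i) = c_k,
  c_k = sigma^2 * sum_{j=k..q} theta_j psi_{j-k}   (c_k = 0 for k > q),
using gamma(-m) = gamma(m).
psi-weights needed (psi_j = theta_j + sum_i phi_i psi_{j-i}):
  psi_1 = theta_1 + phi_1 = -0.659 + (-0.275) = -0.934
Right-hand sides:
  c_0 = sigma^2 (1 + theta_1 psi_1) = 3 * (1 + (-0.659)(-0.934)) = 3 * 1.615506 = 4.846518
  c_1 = sigma^2 theta_1 = 3 * (-0.659) = -1.977
  c_2 = 0
Equations for k = 0 and k = 1 (AR order 1):
  gamma(0) = phi_1 gamma(1) + c_0
  gamma(1) = phi_1 gamma(0) + c_1
Substituting the second into the first: gamma(0) (1 - phi_1^2) = c_0 + phi_1 c_1, so
  gamma(0) = (c_0 + phi_1 c_1) / (1 - phi_1^2) = (4.846518 + (-0.275)(-1.977)) / (1 - (-0.275)^2) = 5.390193 / 0.924375 = 5.831176.
Therefore gamma(0) = 5.8312 (to 4 decimal places).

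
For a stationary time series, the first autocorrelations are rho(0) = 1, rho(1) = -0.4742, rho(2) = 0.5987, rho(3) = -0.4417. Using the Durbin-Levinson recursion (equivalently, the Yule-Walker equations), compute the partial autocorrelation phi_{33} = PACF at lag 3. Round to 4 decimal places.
\phi_{33} = -0.1110

The PACF at lag k is phi_{kk}, the last component of the solution
to the Yule-Walker system G_k phi = r_k where
  (G_k)_{ij} = rho(|i - j|), (r_k)_i = rho(i), i,j = 1..k.
Equivalently, Durbin-Levinson gives phi_{kk} iteratively:
  phi_{11} = rho(1)
  phi_{kk} = [rho(k) - sum_{j=1..k-1} phi_{k-1,j} rho(k-j)]
            / [1 - sum_{j=1..k-1} phi_{k-1,j} rho(j)],
  phi_{k,j} = phi_{k-1,j} - phi_{kk} phi_{k-1,k-j},  j = 1..k-1.
Step k = 1:
  phi_11 = rho(1) = -0.4742.
Step k = 2:
  phi_22 = [rho(2) - phi_11 rho(1)] / [1 - phi_11 rho(1)] = [0.5987 - (-0.4742)(-0.4742)] / [1 - (-0.4742)(-0.4742)]
         = 0.37383436 / 0.77513436 = 0.482283.
  Update: phi_21 = phi_11 - phi_22 phi_11 = -0.4742 - (0.482283)(-0.4742) = -0.245501.
Step k = 3:
  phi_33 = [rho(3) - phi_21 rho(2) - phi_22 rho(1)] / [1 - phi_21 rho(1) - phi_22 rho(2)]
    numerator   = -0.4417 - (-0.245501)(0.5987) - (0.482283)(-0.4742) = -0.06601965
    denominator = 1 - (-0.245501)(-0.4742) - (0.482283)(0.5987) = 0.59484029
  phi_33 = -0.06601965 / 0.59484029 = -0.111.
Therefore phi_{33} = -0.1110.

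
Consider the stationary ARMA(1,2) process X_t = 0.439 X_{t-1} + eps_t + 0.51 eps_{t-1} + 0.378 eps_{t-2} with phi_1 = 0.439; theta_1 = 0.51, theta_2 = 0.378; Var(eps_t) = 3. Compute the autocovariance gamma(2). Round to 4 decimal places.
\gamma(2) = 3.8292

Multiply the model equation by X_{t-k} and take expectations. With theta_0 = psi_0 = 1 and psi_j the MA(infinity) weights, this gives
  gamma(k) - sum_i phi_i gamma(k-i) = c_k,
  c_k = sigma^2 * sum_{j=k..q} theta_j psi_{j-k}   (c_k = 0 for k > q),
using gamma(-m) = gamma(m).
psi-weights needed (psi_j = theta_j + sum_i phi_i psi_{j-i}):
  psi_1 = theta_1 + phi_1 = 0.51 + (0.439) = 0.949
  psi_2 = theta_2 + phi_1 psi_1 = 0.378 + (0.439)(0.949) = 0.794611
Right-hand sides:
  c_0 = sigma^2 (1 + theta_1 psi_1 + theta_2 psi_2) = 3 * (1 + (0.51)(0.949) + (0.378)(0.794611)) = 3 * 1.784353 = 5.353059
  c_1 = sigma^2 (theta_1 + theta_2 psi_1) = 3 * (0.51 + (0.378)(0.949)) = 2.606166
  c_2 = sigma^2 theta_2 = 3 * (0.378) = 1.134
Equations for k = 0 and k = 1 (AR order 1):
  gamma(0) = phi_1 gamma(1) + c_0
  gamma(1) = phi_1 gamma(0) + c_1
Substituting the second into the first: gamma(0) (1 - phi_1^2) = c_0 + phi_1 c_1, so
  gamma(0) = (c_0 + phi_1 c_1) / (1 - phi_1^2) = (5.353059 + (0.439)(2.606166)) / (1 - (0.439)^2) = 6.497166 / 0.807279 = 8.048228.
  gamma(1) = phi_1 gamma(0) + c_1 = (0.439)(8.048228) + (2.606166) = 6.139338.
For k = 2: gamma(2) = phi_1 gamma(1) + c_2
  = (0.439)(6.139338) + (1.134) = 3.829169.
Therefore gamma(2) = 3.8292 (to 4 decimal places).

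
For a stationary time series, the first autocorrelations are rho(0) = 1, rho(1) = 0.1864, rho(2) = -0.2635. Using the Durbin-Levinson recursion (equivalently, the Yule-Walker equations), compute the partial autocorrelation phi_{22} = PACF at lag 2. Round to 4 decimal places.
\phi_{22} = -0.3090

The PACF at lag k is phi_{kk}, the last component of the solution
to the Yule-Walker system G_k phi = r_k where
  (G_k)_{ij} = rho(|i - j|), (r_k)_i = rho(i), i,j = 1..k.
Equivalently, Durbin-Levinson gives phi_{kk} iteratively:
  phi_{11} = rho(1)
  phi_{kk} = [rho(k) - sum_{j=1..k-1} phi_{k-1,j} rho(k-j)]
            / [1 - sum_{j=1..k-1} phi_{k-1,j} rho(j)],
  phi_{k,j} = phi_{k-1,j} - phi_{kk} phi_{k-1,k-j},  j = 1..k-1.
Step k = 1:
  phi_11 = rho(1) = 0.1864.
Step k = 2:
  phi_22 = [rho(2) - phi_11 rho(1)] / [1 - phi_11 rho(1)] = [-0.2635 - (0.1864)(0.1864)] / [1 - (0.1864)(0.1864)]
         = -0.29824496 / 0.96525504 = -0.309.
Therefore phi_{22} = -0.3090.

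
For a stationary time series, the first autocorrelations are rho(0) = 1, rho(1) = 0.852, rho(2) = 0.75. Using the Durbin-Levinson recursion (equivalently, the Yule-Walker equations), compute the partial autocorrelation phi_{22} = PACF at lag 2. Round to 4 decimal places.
\phi_{22} = 0.0879

The PACF at lag k is phi_{kk}, the last component of the solution
to the Yule-Walker system G_k phi = r_k where
  (G_k)_{ij} = rho(|i - j|), (r_k)_i = rho(i), i,j = 1..k.
Equivalently, Durbin-Levinson gives phi_{kk} iteratively:
  phi_{11} = rho(1)
  phi_{kk} = [rho(k) - sum_{j=1..k-1} phi_{k-1,j} rho(k-j)]
            / [1 - sum_{j=1..k-1} phi_{k-1,j} rho(j)],
  phi_{k,j} = phi_{k-1,j} - phi_{kk} phi_{k-1,k-j},  j = 1..k-1.
Step k = 1:
  phi_11 = rho(1) = 0.852.
Step k = 2:
  phi_22 = [rho(2) - phi_11 rho(1)] / [1 - phi_11 rho(1)] = [0.75 - (0.852)(0.852)] / [1 - (0.852)(0.852)]
         = 0.024096 / 0.274096 = 0.0879.
Therefore phi_{22} = 0.0879.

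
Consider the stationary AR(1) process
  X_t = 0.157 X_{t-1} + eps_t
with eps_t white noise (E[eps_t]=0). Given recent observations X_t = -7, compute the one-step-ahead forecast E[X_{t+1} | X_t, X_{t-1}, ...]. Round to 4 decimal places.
E[X_{t+1} \mid \mathcal F_t] = -1.0990

For an AR(p) model X_t = c + sum_i phi_i X_{t-i} + eps_t, the
one-step-ahead conditional mean is
  E[X_{t+1} | X_t, ...] = c + sum_i phi_i X_{t+1-i}.
Substitute known values:
  E[X_{t+1} | ...] = (0.157) * (-7)
                   = -1.0990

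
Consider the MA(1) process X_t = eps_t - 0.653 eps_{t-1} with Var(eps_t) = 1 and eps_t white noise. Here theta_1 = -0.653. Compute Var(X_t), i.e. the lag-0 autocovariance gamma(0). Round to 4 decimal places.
\gamma(0) = 1.4264

For an MA(q) process X_t = eps_t + sum_i theta_i eps_{t-i} with
Var(eps_t) = sigma^2, the variance is
  gamma(0) = sigma^2 * (1 + sum_i theta_i^2).
  sum_i theta_i^2 = (-0.653)^2 = 0.426409.
  gamma(0) = 1 * (1 + 0.426409) = 1 * 1.426409 = 1.426409, which rounds to 1.4264.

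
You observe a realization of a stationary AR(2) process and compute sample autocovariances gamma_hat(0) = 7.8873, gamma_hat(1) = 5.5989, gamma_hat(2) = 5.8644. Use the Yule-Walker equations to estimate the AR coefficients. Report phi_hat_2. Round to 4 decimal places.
\hat\phi_{2} = 0.4830

The Yule-Walker equations for an AR(p) process read, in matrix form,
  Gamma_p phi = r_p,   with   (Gamma_p)_{ij} = gamma(|i - j|),
                       (r_p)_i = gamma(i),   i,j = 1..p.
Substitute the sample gammas (Toeplitz matrix and right-hand side of size 2):
  Gamma_p = [[7.8873, 5.5989], [5.5989, 7.8873]]
  r_p     = [5.5989, 5.8644]
Written out:
  7.8873 phi_1 + 5.5989 phi_2 = 5.5989
  5.5989 phi_1 + 7.8873 phi_2 = 5.8644
Solve by Cramer's rule:
  det = gamma(0)^2 - gamma(1)^2 = (7.8873)^2 - (5.5989)^2 = 62.20950129 - 31.34768121 = 30.86182008
  phi_hat_1 = [gamma(1) gamma(0) - gamma(1) gamma(2)] / det = [(5.5989)(7.8873) - (5.5989)(5.8644)] / 30.86182008 = 11.32601481 / 30.86182008 = 0.367
  phi_hat_2 = [gamma(0) gamma(2) - gamma(1)^2] / det = [(7.8873)(5.8644) - (5.5989)^2] / 30.86182008 = 14.90660091 / 30.86182008 = 0.483
So phi_hat = [0.3670, 0.4830].
Therefore phi_hat_2 = 0.4830.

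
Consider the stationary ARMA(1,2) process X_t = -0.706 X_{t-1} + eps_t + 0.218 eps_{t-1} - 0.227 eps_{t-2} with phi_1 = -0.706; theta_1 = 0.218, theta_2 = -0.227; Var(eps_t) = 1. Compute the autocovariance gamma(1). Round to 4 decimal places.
\gamma(1) = -0.5648

Multiply the model equation by X_{t-k} and take expectations. With theta_0 = psi_0 = 1 and psi_j the MA(infinity) weights, this gives
  gamma(k) - sum_i phi_i gamma(k-i) = c_k,
  c_k = sigma^2 * sum_{j=k..q} theta_j psi_{j-k}   (c_k = 0 for k > q),
using gamma(-m) = gamma(m).
psi-weights needed (psi_j = theta_j + sum_i phi_i psi_{j-i}):
  psi_1 = theta_1 + phi_1 = 0.218 + (-0.706) = -0.488
  psi_2 = theta_2 + phi_1 psi_1 = -0.227 + (-0.706)(-0.488) = 0.117528
Right-hand sides:
  c_0 = sigma^2 (1 + theta_1 psi_1 + theta_2 psi_2) = 1 * (1 + (0.218)(-0.488) + (-0.227)(0.117528)) = 1 * 0.866937 = 0.866937
  c_1 = sigma^2 (theta_1 + theta_2 psi_1) = 1 * (0.218 + (-0.227)(-0.488)) = 0.328776
  c_2 = sigma^2 theta_2 = 1 * (-0.227) = -0.227
Equations for k = 0 and k = 1 (AR order 1):
  gamma(0) = phi_1 gamma(1) + c_0
  gamma(1) = phi_1 gamma(0) + c_1
Substituting the second into the first: gamma(0) (1 - phi_1^2) = c_0 + phi_1 c_1, so
  gamma(0) = (c_0 + phi_1 c_1) / (1 - phi_1^2) = (0.866937 + (-0.706)(0.328776)) / (1 - (-0.706)^2) = 0.634821 / 0.501564 = 1.265684.
  gamma(1) = phi_1 gamma(0) + c_1 = (-0.706)(1.265684) + (0.328776) = -0.564797.
Therefore gamma(1) = -0.5648 (to 4 decimal places).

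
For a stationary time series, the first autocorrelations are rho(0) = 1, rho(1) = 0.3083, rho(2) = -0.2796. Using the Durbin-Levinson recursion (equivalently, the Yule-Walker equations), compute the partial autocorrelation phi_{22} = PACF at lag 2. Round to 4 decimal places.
\phi_{22} = -0.4140

The PACF at lag k is phi_{kk}, the last component of the solution
to the Yule-Walker system G_k phi = r_k where
  (G_k)_{ij} = rho(|i - j|), (r_k)_i = rho(i), i,j = 1..k.
Equivalently, Durbin-Levinson gives phi_{kk} iteratively:
  phi_{11} = rho(1)
  phi_{kk} = [rho(k) - sum_{j=1..k-1} phi_{k-1,j} rho(k-j)]
            / [1 - sum_{j=1..k-1} phi_{k-1,j} rho(j)],
  phi_{k,j} = phi_{k-1,j} - phi_{kk} phi_{k-1,k-j},  j = 1..k-1.
Step k = 1:
  phi_11 = rho(1) = 0.3083.
Step k = 2:
  phi_22 = [rho(2) - phi_11 rho(1)] / [1 - phi_11 rho(1)] = [-0.2796 - (0.3083)(0.3083)] / [1 - (0.3083)(0.3083)]
         = -0.37464889 / 0.90495111 = -0.414.
Therefore phi_{22} = -0.4140.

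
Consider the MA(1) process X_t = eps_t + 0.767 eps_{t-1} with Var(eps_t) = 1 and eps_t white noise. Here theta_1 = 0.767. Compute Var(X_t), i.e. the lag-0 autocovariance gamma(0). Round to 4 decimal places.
\gamma(0) = 1.5883

For an MA(q) process X_t = eps_t + sum_i theta_i eps_{t-i} with
Var(eps_t) = sigma^2, the variance is
  gamma(0) = sigma^2 * (1 + sum_i theta_i^2).
  sum_i theta_i^2 = (0.767)^2 = 0.588289.
  gamma(0) = 1 * (1 + 0.588289) = 1 * 1.588289 = 1.588289, which rounds to 1.5883.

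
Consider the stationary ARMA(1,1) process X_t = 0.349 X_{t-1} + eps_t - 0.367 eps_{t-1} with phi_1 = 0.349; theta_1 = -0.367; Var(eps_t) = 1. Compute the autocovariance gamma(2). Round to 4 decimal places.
\gamma(2) = -0.0062

Multiply the model equation by X_{t-k} and take expectations. With theta_0 = psi_0 = 1 and psi_j the MA(infinity) weights, this gives
  gamma(k) - sum_i phi_i gamma(k-i) = c_k,
  c_k = sigma^2 * sum_{j=k..q} theta_j psi_{j-k}   (c_k = 0 for k > q),
using gamma(-m) = gamma(m).
psi-weights needed (psi_j = theta_j + sum_i phi_i psi_{j-i}):
  psi_1 = theta_1 + phi_1 = -0.367 + (0.349) = -0.018
Right-hand sides:
  c_0 = sigma^2 (1 + theta_1 psi_1) = 1 * (1 + (-0.367)(-0.018)) = 1 * 1.006606 = 1.006606
  c_1 = sigma^2 theta_1 = 1 * (-0.367) = -0.367
  c_2 = 0
Equations for k = 0 and k = 1 (AR order 1):
  gamma(0) = phi_1 gamma(1) + c_0
  gamma(1) = phi_1 gamma(0) + c_1
Substituting the second into the first: gamma(0) (1 - phi_1^2) = c_0 + phi_1 c_1, so
  gamma(0) = (c_0 + phi_1 c_1) / (1 - phi_1^2) = (1.006606 + (0.349)(-0.367)) / (1 - (0.349)^2) = 0.878523 / 0.878199 = 1.000369.
  gamma(1) = phi_1 gamma(0) + c_1 = (0.349)(1.000369) + (-0.367) = -0.017871.
For k = 2 (> q): gamma(2) = phi_1 gamma(1) = (0.349)(-0.017871) = -0.006237.
Therefore gamma(2) = -0.0062 (to 4 decimal places).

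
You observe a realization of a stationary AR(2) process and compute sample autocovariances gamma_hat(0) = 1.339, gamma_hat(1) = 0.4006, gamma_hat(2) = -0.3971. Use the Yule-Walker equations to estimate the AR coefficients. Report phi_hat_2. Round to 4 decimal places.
\hat\phi_{2} = -0.4240

The Yule-Walker equations for an AR(p) process read, in matrix form,
  Gamma_p phi = r_p,   with   (Gamma_p)_{ij} = gamma(|i - j|),
                       (r_p)_i = gamma(i),   i,j = 1..p.
Substitute the sample gammas (Toeplitz matrix and right-hand side of size 2):
  Gamma_p = [[1.339, 0.4006], [0.4006, 1.339]]
  r_p     = [0.4006, -0.3971]
Written out:
  1.339 phi_1 + 0.4006 phi_2 = 0.4006
  0.4006 phi_1 + 1.339 phi_2 = -0.3971
Solve by Cramer's rule:
  det = gamma(0)^2 - gamma(1)^2 = (1.339)^2 - (0.4006)^2 = 1.792921 - 0.16048036 = 1.63244064
  phi_hat_1 = [gamma(1) gamma(0) - gamma(1) gamma(2)] / det = [(0.4006)(1.339) - (0.4006)(-0.3971)] / 1.63244064 = 0.69548166 / 1.63244064 = 0.426
  phi_hat_2 = [gamma(0) gamma(2) - gamma(1)^2] / det = [(1.339)(-0.3971) - (0.4006)^2] / 1.63244064 = -0.69219726 / 1.63244064 = -0.424
So phi_hat = [0.4260, -0.4240].
Therefore phi_hat_2 = -0.4240.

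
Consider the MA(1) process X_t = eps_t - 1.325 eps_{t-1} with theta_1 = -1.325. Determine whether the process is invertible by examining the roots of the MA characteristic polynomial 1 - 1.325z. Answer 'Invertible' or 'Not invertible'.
\text{Not invertible}

The MA(q) characteristic polynomial is P(z) = 1 - 1.325z.
Invertibility requires all roots to lie outside the unit circle, i.e. |z| > 1 for every root.
This is linear in z: 1 + (-1.325) z = 0  =>  z = -1/(-1.325) = 0.754717,  |z| = 0.754717.
Moduli of all roots: 0.7547.
All moduli strictly greater than 1? No.
Verdict: Not invertible.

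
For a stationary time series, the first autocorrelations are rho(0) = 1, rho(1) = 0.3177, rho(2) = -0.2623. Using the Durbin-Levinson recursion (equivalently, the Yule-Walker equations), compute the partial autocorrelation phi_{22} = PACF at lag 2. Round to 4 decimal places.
\phi_{22} = -0.4040

The PACF at lag k is phi_{kk}, the last component of the solution
to the Yule-Walker system G_k phi = r_k where
  (G_k)_{ij} = rho(|i - j|), (r_k)_i = rho(i), i,j = 1..k.
Equivalently, Durbin-Levinson gives phi_{kk} iteratively:
  phi_{11} = rho(1)
  phi_{kk} = [rho(k) - sum_{j=1..k-1} phi_{k-1,j} rho(k-j)]
            / [1 - sum_{j=1..k-1} phi_{k-1,j} rho(j)],
  phi_{k,j} = phi_{k-1,j} - phi_{kk} phi_{k-1,k-j},  j = 1..k-1.
Step k = 1:
  phi_11 = rho(1) = 0.3177.
Step k = 2:
  phi_22 = [rho(2) - phi_11 rho(1)] / [1 - phi_11 rho(1)] = [-0.2623 - (0.3177)(0.3177)] / [1 - (0.3177)(0.3177)]
         = -0.36323329 / 0.89906671 = -0.404.
Therefore phi_{22} = -0.4040.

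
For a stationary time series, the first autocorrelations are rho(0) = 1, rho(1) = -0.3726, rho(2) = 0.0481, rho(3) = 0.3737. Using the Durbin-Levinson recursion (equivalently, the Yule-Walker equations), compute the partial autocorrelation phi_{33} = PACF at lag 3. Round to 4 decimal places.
\phi_{33} = 0.4160

The PACF at lag k is phi_{kk}, the last component of the solution
to the Yule-Walker system G_k phi = r_k where
  (G_k)_{ij} = rho(|i - j|), (r_k)_i = rho(i), i,j = 1..k.
Equivalently, Durbin-Levinson gives phi_{kk} iteratively:
  phi_{11} = rho(1)
  phi_{kk} = [rho(k) - sum_{j=1..k-1} phi_{k-1,j} rho(k-j)]
            / [1 - sum_{j=1..k-1} phi_{k-1,j} rho(j)],
  phi_{k,j} = phi_{k-1,j} - phi_{kk} phi_{k-1,k-j},  j = 1..k-1.
Step k = 1:
  phi_11 = rho(1) = -0.3726.
Step k = 2:
  phi_22 = [rho(2) - phi_11 rho(1)] / [1 - phi_11 rho(1)] = [0.0481 - (-0.3726)(-0.3726)] / [1 - (-0.3726)(-0.3726)]
         = -0.09073076 / 0.86116924 = -0.105358.
  Update: phi_21 = phi_11 - phi_22 phi_11 = -0.3726 - (-0.105358)(-0.3726) = -0.411856.
Step k = 3:
  phi_33 = [rho(3) - phi_21 rho(2) - phi_22 rho(1)] / [1 - phi_21 rho(1) - phi_22 rho(2)]
    numerator   = 0.3737 - (-0.411856)(0.0481) - (-0.105358)(-0.3726) = 0.35425403
    denominator = 1 - (-0.411856)(-0.3726) - (-0.105358)(0.0481) = 0.85161006
  phi_33 = 0.35425403 / 0.85161006 = 0.416.
Therefore phi_{33} = 0.4160.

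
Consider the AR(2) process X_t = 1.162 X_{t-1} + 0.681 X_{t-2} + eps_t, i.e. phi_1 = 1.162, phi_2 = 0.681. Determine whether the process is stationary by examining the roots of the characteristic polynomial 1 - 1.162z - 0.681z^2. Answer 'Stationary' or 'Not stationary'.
\text{Not stationary}

The AR(p) characteristic polynomial is P(z) = 1 - 1.162z - 0.681z^2.
Stationarity requires all roots to lie outside the unit circle, i.e. |z| > 1 for every root.
Set 1 + (-1.162) z + (-0.681) z^2 = 0, i.e. a z^2 + b z + c = 0 with a = -0.681, b = -1.162, c = 1.
Discriminant D = b^2 - 4ac = (-1.162)^2 - 4*(-0.681)*1 = 1.350244 - (-2.724) = 4.074244.
D >= 0, so the roots are real: z = (-b +/- sqrt(D)) / (2a) = (1.162 +/- 2.018476) / (-1.362).
  z_1 = (1.162 + 2.018476) / (-1.362) = -2.3352,   |z_1| = 2.3352.
  z_2 = (1.162 - 2.018476) / (-1.362) = 0.6288,   |z_2| = 0.6288.
Moduli of all roots: 2.3352, 0.6288.
All moduli strictly greater than 1? No.
Verdict: Not stationary.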